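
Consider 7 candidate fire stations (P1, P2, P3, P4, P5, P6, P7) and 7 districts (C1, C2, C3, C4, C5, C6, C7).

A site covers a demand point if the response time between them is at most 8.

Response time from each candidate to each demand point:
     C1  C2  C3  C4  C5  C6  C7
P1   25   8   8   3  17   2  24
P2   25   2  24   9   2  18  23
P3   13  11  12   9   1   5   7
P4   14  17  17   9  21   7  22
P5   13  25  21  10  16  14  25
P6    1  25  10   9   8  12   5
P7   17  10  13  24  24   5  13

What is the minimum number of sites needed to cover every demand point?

Coverage sets (demand points within 8 of each site):
  P1: {C2, C3, C4, C6}
  P2: {C2, C5}
  P3: {C5, C6, C7}
  P4: {C6}
  P5: {}
  P6: {C1, C5, C7}
  P7: {C6}
No single site covers all 7 demand points.
But {P1, P6} covers everything, so the minimum is 2.

2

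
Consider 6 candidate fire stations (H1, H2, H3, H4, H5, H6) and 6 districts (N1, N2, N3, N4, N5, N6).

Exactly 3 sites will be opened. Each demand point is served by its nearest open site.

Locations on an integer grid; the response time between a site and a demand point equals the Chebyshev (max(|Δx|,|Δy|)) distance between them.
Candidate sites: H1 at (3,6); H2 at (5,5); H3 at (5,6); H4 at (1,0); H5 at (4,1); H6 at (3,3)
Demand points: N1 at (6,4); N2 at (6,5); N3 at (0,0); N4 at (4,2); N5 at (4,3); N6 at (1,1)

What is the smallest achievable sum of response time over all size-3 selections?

6

Open {H2, H4, H6}.
  N1→H2 1, N2→H2 1, N3→H4 1, N4→H6 1, N5→H6 1, N6→H4 1  ⇒ total 6.
Compare {H2, H4, H5}: total 7.
Compare {H3, H4, H6}: total 7.
No size-3 selection does better; minimum is 6.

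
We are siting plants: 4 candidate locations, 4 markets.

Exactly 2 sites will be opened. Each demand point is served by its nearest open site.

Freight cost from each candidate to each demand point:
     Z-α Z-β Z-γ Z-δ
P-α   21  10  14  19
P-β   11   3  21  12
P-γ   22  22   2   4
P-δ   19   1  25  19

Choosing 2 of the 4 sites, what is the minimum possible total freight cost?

Open {P-β, P-γ}.
  Z-α→P-β 11, Z-β→P-β 3, Z-γ→P-γ 2, Z-δ→P-γ 4  ⇒ total 20.
Compare {P-γ, P-δ}: total 26.
Compare {P-α, P-γ}: total 37.
No size-2 selection does better; minimum is 20.

20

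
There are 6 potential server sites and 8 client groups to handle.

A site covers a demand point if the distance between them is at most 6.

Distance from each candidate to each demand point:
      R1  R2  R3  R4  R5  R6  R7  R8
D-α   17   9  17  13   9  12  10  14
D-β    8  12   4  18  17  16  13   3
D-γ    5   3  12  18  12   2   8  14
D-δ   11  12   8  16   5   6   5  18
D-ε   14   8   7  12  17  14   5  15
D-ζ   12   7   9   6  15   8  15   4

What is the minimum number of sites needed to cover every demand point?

Coverage sets (demand points within 6 of each site):
  D-α: {}
  D-β: {R3, R8}
  D-γ: {R1, R2, R6}
  D-δ: {R5, R6, R7}
  D-ε: {R7}
  D-ζ: {R4, R8}
No 3 sites suffice: every size-3 union leaves at least one demand point uncovered.
But {D-β, D-γ, D-δ, D-ζ} covers everything, so the minimum is 4.

4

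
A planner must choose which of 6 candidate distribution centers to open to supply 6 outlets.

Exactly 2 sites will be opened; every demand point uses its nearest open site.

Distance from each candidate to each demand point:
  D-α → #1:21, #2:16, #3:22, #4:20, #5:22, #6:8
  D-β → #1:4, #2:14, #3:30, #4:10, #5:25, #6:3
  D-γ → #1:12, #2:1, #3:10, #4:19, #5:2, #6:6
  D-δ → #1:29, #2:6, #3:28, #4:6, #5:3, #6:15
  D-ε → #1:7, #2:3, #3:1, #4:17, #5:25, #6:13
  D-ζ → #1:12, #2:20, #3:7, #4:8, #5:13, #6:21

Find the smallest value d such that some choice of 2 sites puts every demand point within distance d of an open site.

10

Open {D-β, D-γ}.
  Farthest demand point is #3 at distance 10 (to D-γ); all others are ≤ 10.
With {D-γ, D-δ} the worst case is 12.
With {D-γ, D-ζ} the worst case is 12.
No size-2 selection achieves below 10.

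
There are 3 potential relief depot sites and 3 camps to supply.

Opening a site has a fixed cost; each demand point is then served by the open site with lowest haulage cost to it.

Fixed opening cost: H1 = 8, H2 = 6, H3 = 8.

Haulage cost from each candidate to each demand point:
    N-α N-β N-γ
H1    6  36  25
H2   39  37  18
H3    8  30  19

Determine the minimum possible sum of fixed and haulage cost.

65

Open {H3}: assign each demand point to its cheapest open site.
  N-α→H3 8, N-β→H3 30, N-γ→H3 19
  haulage cost 57, fixed 8 → total 65.
Compare {H2, H3}: haulage cost 56 + fixed 14 = 70.
Compare {H1, H3}: haulage cost 55 + fixed 16 = 71.
Compare {H1, H2}: haulage cost 60 + fixed 14 = 74.
All other subsets cost ≥ 70. Minimum total cost: 65.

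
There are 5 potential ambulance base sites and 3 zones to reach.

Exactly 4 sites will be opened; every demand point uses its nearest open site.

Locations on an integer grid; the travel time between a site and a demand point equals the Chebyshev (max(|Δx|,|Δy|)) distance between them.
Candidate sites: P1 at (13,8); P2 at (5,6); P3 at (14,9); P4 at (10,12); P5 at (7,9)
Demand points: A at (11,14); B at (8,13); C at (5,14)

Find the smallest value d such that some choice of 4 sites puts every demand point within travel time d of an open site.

Open {P1, P2, P3, P4}.
  Farthest demand point is C at travel time 5 (to P4); all others are ≤ 5.
With {P1, P2, P3, P5} the worst case is 5.
With {P1, P2, P4, P5} the worst case is 5.
No size-4 selection achieves below 5.

5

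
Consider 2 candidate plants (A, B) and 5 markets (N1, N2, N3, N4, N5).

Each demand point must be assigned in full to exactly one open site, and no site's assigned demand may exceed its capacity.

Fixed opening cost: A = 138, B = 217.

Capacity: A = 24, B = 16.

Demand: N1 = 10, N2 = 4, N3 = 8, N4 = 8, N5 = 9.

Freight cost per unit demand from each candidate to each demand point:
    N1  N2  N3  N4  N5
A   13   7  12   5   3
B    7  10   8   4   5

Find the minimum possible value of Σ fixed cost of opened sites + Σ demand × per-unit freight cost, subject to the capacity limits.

636

Open {A, B}; cheapest assignment that respects the capacities:
  A (cap 24, load 23): N1, N2, N5 — cost 10×13 + 4×7 + 9×3 = 185
  B (cap 16, load 16): N3, N4 — cost 8×8 + 8×4 = 96
  Shipping 281, fixed 355 → total 636.
  Any other capacity-feasible assignment to {A, B} ships for at least 281.
Total demand is 39 and no other set of sites has combined capacity ≥ 39, so {A, B} is the only feasible choice of open sites. Minimum: 636.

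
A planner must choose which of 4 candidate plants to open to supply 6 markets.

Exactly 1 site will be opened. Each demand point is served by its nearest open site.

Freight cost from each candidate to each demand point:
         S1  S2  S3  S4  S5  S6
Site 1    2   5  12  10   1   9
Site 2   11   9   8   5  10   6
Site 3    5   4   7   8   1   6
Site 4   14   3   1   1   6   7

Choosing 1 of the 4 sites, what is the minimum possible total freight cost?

Open {Site 3}.
  S1→Site 3 5, S2→Site 3 4, S3→Site 3 7, S4→Site 3 8, S5→Site 3 1, S6→Site 3 6  ⇒ total 31.
Compare {Site 4}: total 32.
Compare {Site 1}: total 39.
No size-1 selection does better; minimum is 31.

31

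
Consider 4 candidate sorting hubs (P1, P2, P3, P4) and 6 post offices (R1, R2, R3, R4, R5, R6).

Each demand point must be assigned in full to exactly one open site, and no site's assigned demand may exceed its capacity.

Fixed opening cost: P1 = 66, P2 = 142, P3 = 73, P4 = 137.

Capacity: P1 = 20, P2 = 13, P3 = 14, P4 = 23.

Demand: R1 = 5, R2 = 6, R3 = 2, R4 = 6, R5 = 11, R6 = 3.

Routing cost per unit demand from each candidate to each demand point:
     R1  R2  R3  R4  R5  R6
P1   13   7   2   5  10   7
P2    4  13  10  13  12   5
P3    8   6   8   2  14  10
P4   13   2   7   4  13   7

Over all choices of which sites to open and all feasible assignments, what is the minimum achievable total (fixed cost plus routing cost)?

377

Open {P1, P3}; cheapest assignment that respects the capacities:
  P1 (cap 20, load 19): R2, R3, R5 — cost 6×7 + 2×2 + 11×10 = 156
  P3 (cap 14, load 14): R1, R4, R6 — cost 5×8 + 6×2 + 3×10 = 82
  Shipping 238, fixed 139 → total 377.
  Any other capacity-feasible assignment to {P1, P3} ships for at least 238.
Compare {P1, P4}: its best feasible assignment gives total 439.
Compare {P3, P4}: its best feasible assignment gives total 452.
Every other set of open sites that can feasibly serve all demand totals ≥ 439 even under its best assignment. Minimum: 377.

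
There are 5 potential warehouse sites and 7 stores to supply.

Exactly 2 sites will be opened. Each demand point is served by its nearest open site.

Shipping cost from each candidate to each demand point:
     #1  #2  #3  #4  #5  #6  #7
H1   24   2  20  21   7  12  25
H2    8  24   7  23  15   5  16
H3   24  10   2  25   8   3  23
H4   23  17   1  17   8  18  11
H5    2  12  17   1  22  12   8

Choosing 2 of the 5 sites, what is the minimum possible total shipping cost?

34

Open {H3, H5}.
  #1→H5 2, #2→H3 10, #3→H3 2, #4→H5 1, #5→H3 8, #6→H3 3, #7→H5 8  ⇒ total 34.
Compare {H4, H5}: total 44.
Compare {H1, H5}: total 49.
No size-2 selection does better; minimum is 34.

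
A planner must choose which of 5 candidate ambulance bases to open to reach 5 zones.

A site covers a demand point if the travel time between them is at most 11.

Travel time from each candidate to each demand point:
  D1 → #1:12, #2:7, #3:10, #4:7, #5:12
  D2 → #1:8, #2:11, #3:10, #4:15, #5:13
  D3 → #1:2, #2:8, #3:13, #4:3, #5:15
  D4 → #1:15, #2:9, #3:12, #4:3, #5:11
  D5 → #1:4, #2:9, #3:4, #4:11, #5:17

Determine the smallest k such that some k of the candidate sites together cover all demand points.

2

Coverage sets (demand points within 11 of each site):
  D1: {#2, #3, #4}
  D2: {#1, #2, #3}
  D3: {#1, #2, #4}
  D4: {#2, #4, #5}
  D5: {#1, #2, #3, #4}
No single site covers all 5 demand points.
But {D2, D4} covers everything, so the minimum is 2.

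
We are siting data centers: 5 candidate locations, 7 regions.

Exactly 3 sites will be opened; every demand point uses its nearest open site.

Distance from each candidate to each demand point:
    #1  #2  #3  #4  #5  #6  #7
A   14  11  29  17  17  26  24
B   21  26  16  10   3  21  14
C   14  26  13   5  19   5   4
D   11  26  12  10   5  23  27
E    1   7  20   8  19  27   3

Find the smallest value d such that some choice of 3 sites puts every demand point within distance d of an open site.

12

Open {A, C, D}.
  Farthest demand point is #3 at distance 12 (to D); all others are ≤ 12.
With {C, D, E} the worst case is 12.
With {B, C, E} the worst case is 13.
No size-3 selection achieves below 12.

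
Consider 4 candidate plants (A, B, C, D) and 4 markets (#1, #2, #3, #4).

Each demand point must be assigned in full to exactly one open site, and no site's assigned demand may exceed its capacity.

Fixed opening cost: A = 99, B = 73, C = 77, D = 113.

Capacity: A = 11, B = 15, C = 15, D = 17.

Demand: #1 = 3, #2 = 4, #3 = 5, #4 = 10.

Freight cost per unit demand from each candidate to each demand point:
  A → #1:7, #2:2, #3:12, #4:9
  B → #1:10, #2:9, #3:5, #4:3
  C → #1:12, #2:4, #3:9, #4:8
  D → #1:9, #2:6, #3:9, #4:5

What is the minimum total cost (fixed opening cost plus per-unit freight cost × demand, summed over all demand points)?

256

Open {A, B}; cheapest assignment that respects the capacities:
  A (cap 11, load 7): #1, #2 — cost 3×7 + 4×2 = 29
  B (cap 15, load 15): #3, #4 — cost 5×5 + 10×3 = 55
  Shipping 84, fixed 172 → total 256.
  Any other capacity-feasible assignment to {A, B} ships for at least 84.
Compare {B, C}: its best feasible assignment gives total 257.
Compare {B, D}: its best feasible assignment gives total 292.
Every other set of open sites that can feasibly serve all demand totals ≥ 257 even under its best assignment. Minimum: 256.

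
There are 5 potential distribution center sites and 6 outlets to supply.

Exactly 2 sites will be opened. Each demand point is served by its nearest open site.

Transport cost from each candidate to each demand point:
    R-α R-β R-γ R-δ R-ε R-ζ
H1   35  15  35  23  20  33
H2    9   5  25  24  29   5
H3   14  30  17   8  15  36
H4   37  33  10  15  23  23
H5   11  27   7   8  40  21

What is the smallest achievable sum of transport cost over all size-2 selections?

Open {H2, H3}.
  R-α→H2 9, R-β→H2 5, R-γ→H3 17, R-δ→H3 8, R-ε→H3 15, R-ζ→H2 5  ⇒ total 59.
Compare {H2, H5}: total 63.
Compare {H2, H4}: total 67.
No size-2 selection does better; minimum is 59.

59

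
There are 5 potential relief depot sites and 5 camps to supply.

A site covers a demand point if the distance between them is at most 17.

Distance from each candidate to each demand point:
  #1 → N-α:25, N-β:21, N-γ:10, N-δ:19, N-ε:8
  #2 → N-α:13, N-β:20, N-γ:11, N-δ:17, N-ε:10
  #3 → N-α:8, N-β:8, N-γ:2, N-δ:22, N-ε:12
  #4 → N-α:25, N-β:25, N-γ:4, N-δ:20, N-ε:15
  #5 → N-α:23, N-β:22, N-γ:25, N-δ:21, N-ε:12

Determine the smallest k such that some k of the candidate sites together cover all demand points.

Coverage sets (demand points within 17 of each site):
  #1: {N-γ, N-ε}
  #2: {N-α, N-γ, N-δ, N-ε}
  #3: {N-α, N-β, N-γ, N-ε}
  #4: {N-γ, N-ε}
  #5: {N-ε}
No single site covers all 5 demand points.
But {#2, #3} covers everything, so the minimum is 2.

2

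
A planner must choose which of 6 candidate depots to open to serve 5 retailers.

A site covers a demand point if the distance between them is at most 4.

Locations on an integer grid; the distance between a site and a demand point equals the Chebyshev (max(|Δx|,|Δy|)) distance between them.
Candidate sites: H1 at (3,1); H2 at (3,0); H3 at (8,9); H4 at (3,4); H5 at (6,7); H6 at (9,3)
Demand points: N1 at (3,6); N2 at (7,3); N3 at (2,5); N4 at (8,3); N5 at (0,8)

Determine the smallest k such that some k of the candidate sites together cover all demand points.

2

Coverage sets (demand points within 4 of each site):
  H1: {N2, N3}
  H2: {N2}
  H3: {}
  H4: {N1, N2, N3, N5}
  H5: {N1, N2, N3, N4}
  H6: {N2, N4}
No single site covers all 5 demand points.
But {H4, H5} covers everything, so the minimum is 2.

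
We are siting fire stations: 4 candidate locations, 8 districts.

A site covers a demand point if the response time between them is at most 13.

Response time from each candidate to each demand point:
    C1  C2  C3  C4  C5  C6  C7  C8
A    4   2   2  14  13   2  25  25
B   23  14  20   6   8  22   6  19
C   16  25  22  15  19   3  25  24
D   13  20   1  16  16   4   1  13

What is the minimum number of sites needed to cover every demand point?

3

Coverage sets (demand points within 13 of each site):
  A: {C1, C2, C3, C5, C6}
  B: {C4, C5, C7}
  C: {C6}
  D: {C1, C3, C6, C7, C8}
No 2 sites suffice: every size-2 union leaves at least one demand point uncovered.
But {A, B, D} covers everything, so the minimum is 3.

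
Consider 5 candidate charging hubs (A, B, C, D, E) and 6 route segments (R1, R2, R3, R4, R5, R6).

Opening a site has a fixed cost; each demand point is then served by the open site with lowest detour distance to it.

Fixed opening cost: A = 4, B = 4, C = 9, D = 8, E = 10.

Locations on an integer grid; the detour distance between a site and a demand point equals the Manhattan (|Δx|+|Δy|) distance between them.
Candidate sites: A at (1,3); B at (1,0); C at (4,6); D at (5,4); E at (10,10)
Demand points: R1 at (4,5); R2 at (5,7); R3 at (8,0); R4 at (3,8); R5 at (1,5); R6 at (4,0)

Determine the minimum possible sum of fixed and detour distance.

33

Open {B, C}: assign each demand point to its cheapest open site.
  R1→C 1, R2→C 2, R3→B 7, R4→C 3, R5→C 4, R6→B 3
  detour distance 20, fixed 13 → total 33.
Compare {C}: detour distance 26 + fixed 9 = 35.
Compare {A, B, C}: detour distance 18 + fixed 17 = 35.
Compare {D}: detour distance 28 + fixed 8 = 36.
All other subsets cost ≥ 35. Minimum total cost: 33.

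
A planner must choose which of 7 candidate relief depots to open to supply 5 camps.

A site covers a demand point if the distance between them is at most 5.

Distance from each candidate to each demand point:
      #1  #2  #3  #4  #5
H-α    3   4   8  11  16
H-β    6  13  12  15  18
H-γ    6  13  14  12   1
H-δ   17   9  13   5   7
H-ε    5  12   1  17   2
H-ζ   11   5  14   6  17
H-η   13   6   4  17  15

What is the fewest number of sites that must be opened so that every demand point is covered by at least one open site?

Coverage sets (demand points within 5 of each site):
  H-α: {#1, #2}
  H-β: {}
  H-γ: {#5}
  H-δ: {#4}
  H-ε: {#1, #3, #5}
  H-ζ: {#2}
  H-η: {#3}
No 2 sites suffice: every size-2 union leaves at least one demand point uncovered.
But {H-α, H-δ, H-ε} covers everything, so the minimum is 3.

3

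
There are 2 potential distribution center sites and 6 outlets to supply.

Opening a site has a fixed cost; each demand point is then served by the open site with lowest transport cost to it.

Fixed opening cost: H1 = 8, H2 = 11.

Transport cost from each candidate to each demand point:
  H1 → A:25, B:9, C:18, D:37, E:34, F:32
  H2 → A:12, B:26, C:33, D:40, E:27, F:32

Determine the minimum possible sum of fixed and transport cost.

154

Open {H1, H2}: assign each demand point to its cheapest open site.
  A→H2 12, B→H1 9, C→H1 18, D→H1 37, E→H2 27, F→H1 32
  transport cost 135, fixed 19 → total 154.
Compare {H1}: transport cost 155 + fixed 8 = 163.
Compare {H2}: transport cost 170 + fixed 11 = 181.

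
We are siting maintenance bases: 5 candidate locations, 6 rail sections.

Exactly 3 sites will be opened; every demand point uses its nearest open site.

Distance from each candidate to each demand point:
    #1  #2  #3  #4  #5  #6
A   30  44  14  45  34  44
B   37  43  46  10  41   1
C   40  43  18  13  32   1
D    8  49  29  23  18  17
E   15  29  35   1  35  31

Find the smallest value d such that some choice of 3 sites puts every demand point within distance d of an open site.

Open {A, D, E}.
  Farthest demand point is #2 at distance 29 (to E); all others are ≤ 29.
With {B, D, E} the worst case is 29.
With {C, D, E} the worst case is 29.
No size-3 selection achieves below 29.

29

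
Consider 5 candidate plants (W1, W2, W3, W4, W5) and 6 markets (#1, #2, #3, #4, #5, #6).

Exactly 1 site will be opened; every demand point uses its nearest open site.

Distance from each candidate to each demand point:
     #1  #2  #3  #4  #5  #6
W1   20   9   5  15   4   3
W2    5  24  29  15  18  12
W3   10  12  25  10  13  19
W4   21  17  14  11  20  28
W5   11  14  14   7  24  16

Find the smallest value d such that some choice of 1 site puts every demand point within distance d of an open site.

Open {W1}.
  Farthest demand point is #1 at distance 20 (to W1); all others are ≤ 20.
With {W5} the worst case is 24.
With {W3} the worst case is 25.
No size-1 selection achieves below 20.

20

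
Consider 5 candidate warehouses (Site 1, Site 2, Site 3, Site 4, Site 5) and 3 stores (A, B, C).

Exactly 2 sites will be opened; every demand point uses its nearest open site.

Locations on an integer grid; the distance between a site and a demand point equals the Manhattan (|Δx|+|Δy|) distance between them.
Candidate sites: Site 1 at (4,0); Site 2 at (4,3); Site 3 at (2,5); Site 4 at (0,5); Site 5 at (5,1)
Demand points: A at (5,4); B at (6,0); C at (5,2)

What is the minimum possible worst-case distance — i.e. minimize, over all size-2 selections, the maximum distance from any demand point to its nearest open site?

2

Open {Site 1, Site 2}.
  Farthest demand point is A at distance 2 (to Site 2); all others are ≤ 2.
With {Site 2, Site 5} the worst case is 2.
With {Site 1, Site 5} the worst case is 3.
No size-2 selection achieves below 2.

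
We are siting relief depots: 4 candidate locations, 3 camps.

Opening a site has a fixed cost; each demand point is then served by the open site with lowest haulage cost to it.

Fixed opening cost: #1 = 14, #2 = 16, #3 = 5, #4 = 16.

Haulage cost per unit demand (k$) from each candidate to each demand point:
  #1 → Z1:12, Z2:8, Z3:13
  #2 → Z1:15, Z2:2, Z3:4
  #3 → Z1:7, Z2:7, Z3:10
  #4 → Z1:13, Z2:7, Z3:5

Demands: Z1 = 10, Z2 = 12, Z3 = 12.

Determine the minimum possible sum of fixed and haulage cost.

Open {#2, #3}: assign each demand point to its cheapest open site.
  Z1→#3 10×7=70, Z2→#2 12×2=24, Z3→#2 12×4=48
  haulage cost 142, fixed 21 → total 163.
Compare {#1, #2, #3}: haulage cost 142 + fixed 35 = 177.
Compare {#2, #3, #4}: haulage cost 142 + fixed 37 = 179.
Compare {#1, #2, #3, #4}: haulage cost 142 + fixed 51 = 193.
All other subsets cost ≥ 177. Minimum total cost: 163.

163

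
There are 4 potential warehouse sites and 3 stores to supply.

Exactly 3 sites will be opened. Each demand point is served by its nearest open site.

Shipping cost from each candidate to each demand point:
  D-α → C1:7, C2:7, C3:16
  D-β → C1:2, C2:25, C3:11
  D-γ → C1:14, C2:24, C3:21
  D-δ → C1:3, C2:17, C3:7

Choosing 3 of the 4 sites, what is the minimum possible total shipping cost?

16

Open {D-α, D-β, D-δ}.
  C1→D-β 2, C2→D-α 7, C3→D-δ 7  ⇒ total 16.
Compare {D-α, D-γ, D-δ}: total 17.
Compare {D-α, D-β, D-γ}: total 20.
No size-3 selection does better; minimum is 16.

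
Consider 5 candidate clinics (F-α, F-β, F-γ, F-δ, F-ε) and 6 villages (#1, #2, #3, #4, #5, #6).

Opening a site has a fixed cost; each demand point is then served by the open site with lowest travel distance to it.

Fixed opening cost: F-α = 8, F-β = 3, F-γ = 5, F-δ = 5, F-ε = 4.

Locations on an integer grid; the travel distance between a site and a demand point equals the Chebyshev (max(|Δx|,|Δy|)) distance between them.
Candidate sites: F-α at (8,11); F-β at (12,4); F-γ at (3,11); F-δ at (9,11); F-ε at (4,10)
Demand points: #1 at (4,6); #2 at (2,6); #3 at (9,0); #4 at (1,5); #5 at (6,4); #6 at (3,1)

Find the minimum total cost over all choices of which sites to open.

39

Open {F-β, F-ε}: assign each demand point to its cheapest open site.
  #1→F-ε 4, #2→F-ε 4, #3→F-β 4, #4→F-ε 5, #5→F-β 6, #6→F-β 9
  travel distance 32, fixed 7 → total 39.
Compare {F-ε}: travel distance 38 + fixed 4 = 42.
Compare {F-β, F-γ}: travel distance 35 + fixed 8 = 43.
Compare {F-β, F-γ, F-ε}: travel distance 32 + fixed 12 = 44.
All other subsets cost ≥ 42. Minimum total cost: 39.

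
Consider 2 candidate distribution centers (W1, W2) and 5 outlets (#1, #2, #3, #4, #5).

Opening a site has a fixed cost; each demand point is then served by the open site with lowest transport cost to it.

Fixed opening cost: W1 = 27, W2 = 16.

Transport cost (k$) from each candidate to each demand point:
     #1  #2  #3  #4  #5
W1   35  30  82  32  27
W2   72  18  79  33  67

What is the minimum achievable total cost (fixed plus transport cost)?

233

Open {W1}: assign each demand point to its cheapest open site.
  #1→W1 35, #2→W1 30, #3→W1 82, #4→W1 32, #5→W1 27
  transport cost 206, fixed 27 → total 233.
Compare {W1, W2}: transport cost 191 + fixed 43 = 234.
Compare {W2}: transport cost 269 + fixed 16 = 285.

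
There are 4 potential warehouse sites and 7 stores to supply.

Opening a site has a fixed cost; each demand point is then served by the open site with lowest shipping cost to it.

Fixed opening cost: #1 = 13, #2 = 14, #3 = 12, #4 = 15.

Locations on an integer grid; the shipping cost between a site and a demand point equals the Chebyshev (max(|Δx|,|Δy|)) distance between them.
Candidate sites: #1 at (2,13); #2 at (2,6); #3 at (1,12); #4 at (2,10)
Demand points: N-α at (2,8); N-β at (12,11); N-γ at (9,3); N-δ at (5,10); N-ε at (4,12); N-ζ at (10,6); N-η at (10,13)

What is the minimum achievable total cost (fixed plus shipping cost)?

Open {#4}: assign each demand point to its cheapest open site.
  N-α→#4 2, N-β→#4 10, N-γ→#4 7, N-δ→#4 3, N-ε→#4 2, N-ζ→#4 8, N-η→#4 8
  shipping cost 40, fixed 15 → total 55.
Compare {#1}: shipping cost 46 + fixed 13 = 59.
Compare {#2}: shipping cost 45 + fixed 14 = 59.
Compare {#3}: shipping cost 49 + fixed 12 = 61.
All other subsets cost ≥ 59. Minimum total cost: 55.

55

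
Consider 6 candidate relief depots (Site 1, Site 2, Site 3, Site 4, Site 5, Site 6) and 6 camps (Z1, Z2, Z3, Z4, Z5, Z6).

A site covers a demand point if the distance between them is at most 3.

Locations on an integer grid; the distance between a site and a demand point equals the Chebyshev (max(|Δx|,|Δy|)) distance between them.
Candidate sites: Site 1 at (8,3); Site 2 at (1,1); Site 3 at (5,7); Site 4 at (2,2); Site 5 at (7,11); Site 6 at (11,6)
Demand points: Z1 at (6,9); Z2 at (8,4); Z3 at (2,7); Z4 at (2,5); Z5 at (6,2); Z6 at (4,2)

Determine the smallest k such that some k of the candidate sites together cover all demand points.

3

Coverage sets (demand points within 3 of each site):
  Site 1: {Z2, Z5}
  Site 2: {Z6}
  Site 3: {Z1, Z2, Z3, Z4}
  Site 4: {Z4, Z6}
  Site 5: {Z1}
  Site 6: {Z2}
No 2 sites suffice: every size-2 union leaves at least one demand point uncovered.
But {Site 1, Site 2, Site 3} covers everything, so the minimum is 3.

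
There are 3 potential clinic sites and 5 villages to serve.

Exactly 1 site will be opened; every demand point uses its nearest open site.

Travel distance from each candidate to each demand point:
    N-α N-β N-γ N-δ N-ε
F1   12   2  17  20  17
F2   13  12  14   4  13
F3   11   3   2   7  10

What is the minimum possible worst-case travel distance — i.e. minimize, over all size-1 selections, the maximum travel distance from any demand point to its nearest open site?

Open {F3}.
  Farthest demand point is N-α at travel distance 11 (to F3); all others are ≤ 11.
With {F2} the worst case is 14.
With {F1} the worst case is 20.
No size-1 selection achieves below 11.

11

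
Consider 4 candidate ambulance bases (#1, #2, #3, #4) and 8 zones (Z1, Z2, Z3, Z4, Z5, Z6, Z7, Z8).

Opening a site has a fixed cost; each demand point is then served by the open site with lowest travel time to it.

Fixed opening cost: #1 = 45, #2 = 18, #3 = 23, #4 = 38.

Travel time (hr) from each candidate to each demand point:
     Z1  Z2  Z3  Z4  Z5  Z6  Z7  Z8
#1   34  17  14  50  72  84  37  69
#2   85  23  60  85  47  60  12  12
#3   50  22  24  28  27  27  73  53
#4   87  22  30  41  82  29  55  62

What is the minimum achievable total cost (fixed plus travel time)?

243

Open {#2, #3}: assign each demand point to its cheapest open site.
  Z1→#3 50, Z2→#3 22, Z3→#3 24, Z4→#3 28, Z5→#3 27, Z6→#3 27, Z7→#2 12, Z8→#2 12
  travel time 202, fixed 41 → total 243.
Compare {#1, #2, #3}: travel time 171 + fixed 86 = 257.
Compare {#2, #3, #4}: travel time 202 + fixed 79 = 281.
Compare {#1, #2, #3, #4}: travel time 171 + fixed 124 = 295.
All other subsets cost ≥ 257. Minimum total cost: 243.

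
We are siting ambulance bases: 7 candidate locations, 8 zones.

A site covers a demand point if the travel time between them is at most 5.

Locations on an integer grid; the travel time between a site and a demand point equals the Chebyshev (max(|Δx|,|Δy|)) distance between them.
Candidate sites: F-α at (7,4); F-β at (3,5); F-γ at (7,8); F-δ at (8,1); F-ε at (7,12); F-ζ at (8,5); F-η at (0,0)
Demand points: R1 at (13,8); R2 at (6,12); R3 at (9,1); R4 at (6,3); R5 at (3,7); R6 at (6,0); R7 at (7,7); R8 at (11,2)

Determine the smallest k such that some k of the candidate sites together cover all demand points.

Coverage sets (demand points within 5 of each site):
  F-α: {R3, R4, R5, R6, R7, R8}
  F-β: {R4, R5, R6, R7}
  F-γ: {R2, R4, R5, R7}
  F-δ: {R3, R4, R6, R8}
  F-ε: {R2, R5, R7}
  F-ζ: {R1, R3, R4, R5, R6, R7, R8}
  F-η: {}
No single site covers all 8 demand points.
But {F-γ, F-ζ} covers everything, so the minimum is 2.

2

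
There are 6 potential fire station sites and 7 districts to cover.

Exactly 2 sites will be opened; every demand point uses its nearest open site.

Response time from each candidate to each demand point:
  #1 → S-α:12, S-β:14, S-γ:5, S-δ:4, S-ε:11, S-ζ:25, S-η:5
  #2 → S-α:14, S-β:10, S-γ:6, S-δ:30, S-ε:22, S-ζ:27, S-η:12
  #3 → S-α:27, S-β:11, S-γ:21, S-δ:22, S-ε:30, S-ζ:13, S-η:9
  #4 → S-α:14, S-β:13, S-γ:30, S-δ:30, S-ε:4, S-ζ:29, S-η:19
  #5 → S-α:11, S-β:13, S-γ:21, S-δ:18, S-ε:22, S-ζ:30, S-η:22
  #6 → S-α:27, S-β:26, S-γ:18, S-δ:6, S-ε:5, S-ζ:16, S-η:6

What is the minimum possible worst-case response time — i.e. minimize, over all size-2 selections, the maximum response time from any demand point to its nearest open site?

Open {#1, #3}.
  Farthest demand point is S-ζ at response time 13 (to #3); all others are ≤ 13.
With {#1, #6} the worst case is 16.
With {#2, #6} the worst case is 16.
No size-2 selection achieves below 13.

13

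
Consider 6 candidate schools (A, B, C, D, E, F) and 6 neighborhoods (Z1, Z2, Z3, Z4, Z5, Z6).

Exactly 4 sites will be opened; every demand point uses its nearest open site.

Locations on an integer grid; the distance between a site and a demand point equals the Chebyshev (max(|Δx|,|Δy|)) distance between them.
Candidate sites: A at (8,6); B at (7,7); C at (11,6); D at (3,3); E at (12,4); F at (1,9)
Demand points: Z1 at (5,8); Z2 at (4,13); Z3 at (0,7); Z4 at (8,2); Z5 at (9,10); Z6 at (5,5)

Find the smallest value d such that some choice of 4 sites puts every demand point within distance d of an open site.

Open {A, B, C, F}.
  Farthest demand point is Z2 at distance 4 (to F); all others are ≤ 4.
With {A, B, D, F} the worst case is 4.
With {A, B, E, F} the worst case is 4.
No size-4 selection achieves below 4.

4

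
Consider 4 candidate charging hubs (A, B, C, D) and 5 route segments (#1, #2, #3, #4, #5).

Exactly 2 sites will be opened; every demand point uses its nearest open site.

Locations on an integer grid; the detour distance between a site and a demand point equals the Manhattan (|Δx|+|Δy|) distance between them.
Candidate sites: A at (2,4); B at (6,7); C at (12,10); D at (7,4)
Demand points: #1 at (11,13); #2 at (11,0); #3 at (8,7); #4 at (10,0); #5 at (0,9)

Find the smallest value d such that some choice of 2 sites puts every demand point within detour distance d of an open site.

Open {B, C}.
  Farthest demand point is #2 at detour distance 11 (to C); all others are ≤ 11.
With {B, D} the worst case is 11.
With {A, B} the worst case is 12.
No size-2 selection achieves below 11.

11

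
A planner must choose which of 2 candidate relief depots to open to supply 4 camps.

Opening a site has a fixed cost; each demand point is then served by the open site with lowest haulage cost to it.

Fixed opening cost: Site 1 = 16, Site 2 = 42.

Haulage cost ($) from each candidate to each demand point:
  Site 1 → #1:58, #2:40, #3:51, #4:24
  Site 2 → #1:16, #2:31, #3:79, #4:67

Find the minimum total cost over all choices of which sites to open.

Open {Site 1, Site 2}: assign each demand point to its cheapest open site.
  #1→Site 2 16, #2→Site 2 31, #3→Site 1 51, #4→Site 1 24
  haulage cost 122, fixed 58 → total 180.
Compare {Site 1}: haulage cost 173 + fixed 16 = 189.
Compare {Site 2}: haulage cost 193 + fixed 42 = 235.

180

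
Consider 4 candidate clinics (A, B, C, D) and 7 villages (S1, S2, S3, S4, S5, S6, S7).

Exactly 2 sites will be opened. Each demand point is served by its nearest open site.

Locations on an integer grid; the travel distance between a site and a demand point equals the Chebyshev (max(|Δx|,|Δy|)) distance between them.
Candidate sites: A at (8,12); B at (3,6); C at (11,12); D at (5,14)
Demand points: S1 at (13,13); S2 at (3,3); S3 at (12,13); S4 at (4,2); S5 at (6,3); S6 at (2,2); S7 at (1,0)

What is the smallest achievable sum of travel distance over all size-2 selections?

23

Open {B, C}.
  S1→C 2, S2→B 3, S3→C 1, S4→B 4, S5→B 3, S6→B 4, S7→B 6  ⇒ total 23.
Compare {A, B}: total 29.
Compare {B, D}: total 35.
No size-2 selection does better; minimum is 23.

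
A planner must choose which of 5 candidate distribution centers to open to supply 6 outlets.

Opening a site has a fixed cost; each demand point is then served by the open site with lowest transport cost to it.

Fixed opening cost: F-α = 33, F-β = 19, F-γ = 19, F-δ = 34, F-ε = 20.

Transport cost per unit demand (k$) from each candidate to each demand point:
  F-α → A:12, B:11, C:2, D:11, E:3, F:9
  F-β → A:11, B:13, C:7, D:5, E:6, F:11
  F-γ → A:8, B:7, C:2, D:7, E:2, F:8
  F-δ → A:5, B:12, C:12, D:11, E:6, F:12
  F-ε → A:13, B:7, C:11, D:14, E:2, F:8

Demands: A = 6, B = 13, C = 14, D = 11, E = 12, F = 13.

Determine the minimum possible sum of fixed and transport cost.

388

Open {F-β, F-γ}: assign each demand point to its cheapest open site.
  A→F-γ 6×8=48, B→F-γ 13×7=91, C→F-γ 14×2=28, D→F-β 11×5=55, E→F-γ 12×2=24, F→F-γ 13×8=104
  transport cost 350, fixed 38 → total 388.
Compare {F-γ}: transport cost 372 + fixed 19 = 391.
Compare {F-β, F-γ, F-δ}: transport cost 332 + fixed 72 = 404.
Compare {F-γ, F-δ}: transport cost 354 + fixed 53 = 407.
All other subsets cost ≥ 391. Minimum total cost: 388.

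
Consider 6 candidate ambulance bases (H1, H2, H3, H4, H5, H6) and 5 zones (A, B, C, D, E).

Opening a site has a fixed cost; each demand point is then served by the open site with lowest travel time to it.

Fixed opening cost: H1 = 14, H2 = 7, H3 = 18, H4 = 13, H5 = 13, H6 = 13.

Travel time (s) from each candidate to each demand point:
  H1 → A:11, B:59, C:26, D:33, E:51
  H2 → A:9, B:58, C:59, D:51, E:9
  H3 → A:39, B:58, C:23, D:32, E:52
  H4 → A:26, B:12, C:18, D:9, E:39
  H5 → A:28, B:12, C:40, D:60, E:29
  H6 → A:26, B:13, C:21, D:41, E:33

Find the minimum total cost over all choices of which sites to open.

Open {H2, H4}: assign each demand point to its cheapest open site.
  A→H2 9, B→H4 12, C→H4 18, D→H4 9, E→H2 9
  travel time 57, fixed 20 → total 77.
Compare {H2, H4, H5}: travel time 57 + fixed 33 = 90.
Compare {H2, H4, H6}: travel time 57 + fixed 33 = 90.
Compare {H1, H2, H4}: travel time 57 + fixed 34 = 91.
All other subsets cost ≥ 90. Minimum total cost: 77.

77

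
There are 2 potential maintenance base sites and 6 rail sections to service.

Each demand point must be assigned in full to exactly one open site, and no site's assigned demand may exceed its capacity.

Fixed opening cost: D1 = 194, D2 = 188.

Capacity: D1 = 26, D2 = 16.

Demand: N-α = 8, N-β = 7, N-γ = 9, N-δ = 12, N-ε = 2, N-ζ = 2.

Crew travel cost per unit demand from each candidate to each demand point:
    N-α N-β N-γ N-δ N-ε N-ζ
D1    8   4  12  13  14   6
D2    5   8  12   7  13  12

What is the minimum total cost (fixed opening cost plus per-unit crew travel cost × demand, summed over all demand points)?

704

Open {D1, D2}; cheapest assignment that respects the capacities:
  D1 (cap 26, load 26): N-α, N-β, N-γ, N-ζ — cost 8×8 + 7×4 + 9×12 + 2×6 = 212
  D2 (cap 16, load 14): N-δ, N-ε — cost 12×7 + 2×13 = 110
  Shipping 322, fixed 382 → total 704.
  Any other capacity-feasible assignment to {D1, D2} ships for at least 322.
Total demand is 40 and no other set of sites has combined capacity ≥ 40, so {D1, D2} is the only feasible choice of open sites. Minimum: 704.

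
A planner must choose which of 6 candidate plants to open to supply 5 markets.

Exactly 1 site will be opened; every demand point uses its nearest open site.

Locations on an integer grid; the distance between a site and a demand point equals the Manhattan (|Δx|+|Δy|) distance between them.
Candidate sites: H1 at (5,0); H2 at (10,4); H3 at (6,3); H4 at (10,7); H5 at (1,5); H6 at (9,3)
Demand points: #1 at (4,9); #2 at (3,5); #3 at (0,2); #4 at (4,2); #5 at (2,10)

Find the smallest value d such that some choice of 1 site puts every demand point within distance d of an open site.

Open {H5}.
  Farthest demand point is #1 at distance 7 (to H5); all others are ≤ 7.
With {H3} the worst case is 11.
With {H1} the worst case is 13.
No size-1 selection achieves below 7.

7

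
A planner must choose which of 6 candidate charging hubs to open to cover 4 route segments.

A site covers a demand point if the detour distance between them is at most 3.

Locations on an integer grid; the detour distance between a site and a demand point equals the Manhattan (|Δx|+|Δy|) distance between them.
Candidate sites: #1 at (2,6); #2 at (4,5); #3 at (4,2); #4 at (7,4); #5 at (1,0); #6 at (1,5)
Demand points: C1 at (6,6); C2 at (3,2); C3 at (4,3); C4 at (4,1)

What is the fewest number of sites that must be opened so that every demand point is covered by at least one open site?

Coverage sets (demand points within 3 of each site):
  #1: {}
  #2: {C1, C3}
  #3: {C2, C3, C4}
  #4: {C1}
  #5: {}
  #6: {}
No single site covers all 4 demand points.
But {#2, #3} covers everything, so the minimum is 2.

2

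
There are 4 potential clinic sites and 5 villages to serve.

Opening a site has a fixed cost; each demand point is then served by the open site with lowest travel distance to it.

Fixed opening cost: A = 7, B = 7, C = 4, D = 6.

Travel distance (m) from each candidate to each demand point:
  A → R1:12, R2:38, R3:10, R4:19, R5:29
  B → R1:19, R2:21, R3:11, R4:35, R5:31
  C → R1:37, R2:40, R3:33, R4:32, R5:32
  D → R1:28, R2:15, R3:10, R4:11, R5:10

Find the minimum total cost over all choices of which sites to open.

71

Open {A, D}: assign each demand point to its cheapest open site.
  R1→A 12, R2→D 15, R3→A 10, R4→D 11, R5→D 10
  travel distance 58, fixed 13 → total 71.
Compare {A, C, D}: travel distance 58 + fixed 17 = 75.
Compare {B, D}: travel distance 65 + fixed 13 = 78.
Compare {A, B, D}: travel distance 58 + fixed 20 = 78.
All other subsets cost ≥ 75. Minimum total cost: 71.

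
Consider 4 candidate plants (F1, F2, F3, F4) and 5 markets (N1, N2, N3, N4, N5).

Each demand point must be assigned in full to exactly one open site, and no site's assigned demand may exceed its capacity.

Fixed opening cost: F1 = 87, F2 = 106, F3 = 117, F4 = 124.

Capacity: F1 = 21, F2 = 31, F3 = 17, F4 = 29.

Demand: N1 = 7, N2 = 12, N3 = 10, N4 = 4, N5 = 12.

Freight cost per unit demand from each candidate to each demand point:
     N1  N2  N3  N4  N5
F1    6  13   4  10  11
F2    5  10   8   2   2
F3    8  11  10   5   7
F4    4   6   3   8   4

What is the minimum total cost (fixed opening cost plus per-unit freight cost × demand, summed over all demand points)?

392

Open {F2, F4}; cheapest assignment that respects the capacities:
  F2 (cap 31, load 16): N4, N5 — cost 4×2 + 12×2 = 32
  F4 (cap 29, load 29): N1, N2, N3 — cost 7×4 + 12×6 + 10×3 = 130
  Shipping 162, fixed 230 → total 392.
  Any other capacity-feasible assignment to {F2, F4} ships for at least 162.
Compare {F1, F2}: its best feasible assignment gives total 427.
Compare {F1, F4}: its best feasible assignment gives total 445.
Every other set of open sites that can feasibly serve all demand totals ≥ 427 even under its best assignment. Minimum: 392.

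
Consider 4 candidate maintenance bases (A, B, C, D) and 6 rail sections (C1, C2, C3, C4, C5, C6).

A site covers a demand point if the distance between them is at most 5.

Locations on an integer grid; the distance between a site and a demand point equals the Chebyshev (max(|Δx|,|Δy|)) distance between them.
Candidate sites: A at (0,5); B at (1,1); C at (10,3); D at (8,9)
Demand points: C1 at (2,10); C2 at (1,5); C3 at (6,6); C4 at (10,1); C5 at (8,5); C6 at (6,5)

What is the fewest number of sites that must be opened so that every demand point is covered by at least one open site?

Coverage sets (demand points within 5 of each site):
  A: {C1, C2}
  B: {C2, C3, C6}
  C: {C3, C4, C5, C6}
  D: {C3, C5, C6}
No single site covers all 6 demand points.
But {A, C} covers everything, so the minimum is 2.

2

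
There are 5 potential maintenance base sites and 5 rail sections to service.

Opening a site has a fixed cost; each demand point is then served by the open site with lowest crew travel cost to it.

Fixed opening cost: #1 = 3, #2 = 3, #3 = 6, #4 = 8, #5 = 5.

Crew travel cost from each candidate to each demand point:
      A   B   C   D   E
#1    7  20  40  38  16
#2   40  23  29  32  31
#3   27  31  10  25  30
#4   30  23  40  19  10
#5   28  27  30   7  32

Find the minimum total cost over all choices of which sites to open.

74

Open {#1, #3, #5}: assign each demand point to its cheapest open site.
  A→#1 7, B→#1 20, C→#3 10, D→#5 7, E→#1 16
  crew travel cost 60, fixed 14 → total 74.
Compare {#1, #3, #4, #5}: crew travel cost 54 + fixed 22 = 76.
Compare {#1, #2, #3, #5}: crew travel cost 60 + fixed 17 = 77.
Compare {#1, #2, #3, #4, #5}: crew travel cost 54 + fixed 25 = 79.
All other subsets cost ≥ 76. Minimum total cost: 74.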